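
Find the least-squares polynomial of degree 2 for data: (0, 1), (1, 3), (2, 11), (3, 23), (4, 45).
9/7 + (-62/35)x + (22/7)x²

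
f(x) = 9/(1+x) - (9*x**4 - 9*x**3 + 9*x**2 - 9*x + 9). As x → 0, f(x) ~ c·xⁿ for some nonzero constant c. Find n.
5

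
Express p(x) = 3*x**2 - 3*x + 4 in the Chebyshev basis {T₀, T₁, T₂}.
(11/2)T₀ + (-3)T₁ + (3/2)T₂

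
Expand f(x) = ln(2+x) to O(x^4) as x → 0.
log(2) + x/2 - x**2/8 + x**3/24 + O(x**4)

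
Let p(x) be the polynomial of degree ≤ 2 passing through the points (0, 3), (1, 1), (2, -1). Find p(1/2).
2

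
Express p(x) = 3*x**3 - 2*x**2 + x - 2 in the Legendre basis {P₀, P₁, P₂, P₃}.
(-8/3)P₀ + (14/5)P₁ + (-4/3)P₂ + (6/5)P₃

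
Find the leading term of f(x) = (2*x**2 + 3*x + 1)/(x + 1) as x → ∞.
2*x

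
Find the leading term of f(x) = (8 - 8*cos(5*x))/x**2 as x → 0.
100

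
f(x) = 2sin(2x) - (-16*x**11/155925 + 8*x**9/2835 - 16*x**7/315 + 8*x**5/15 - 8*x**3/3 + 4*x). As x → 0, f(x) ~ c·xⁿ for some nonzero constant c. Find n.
13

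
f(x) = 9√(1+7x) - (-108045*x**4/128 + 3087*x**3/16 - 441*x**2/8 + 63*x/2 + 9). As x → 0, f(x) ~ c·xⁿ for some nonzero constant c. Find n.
5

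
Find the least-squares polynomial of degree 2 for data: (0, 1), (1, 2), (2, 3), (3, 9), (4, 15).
8/7 + (-11/14)x + (15/14)x²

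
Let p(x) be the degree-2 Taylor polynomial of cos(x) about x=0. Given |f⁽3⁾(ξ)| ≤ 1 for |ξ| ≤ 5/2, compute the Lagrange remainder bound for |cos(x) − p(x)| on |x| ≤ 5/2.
125/48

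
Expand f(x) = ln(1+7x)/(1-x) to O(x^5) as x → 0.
7*x - 35*x**2/2 + 581*x**3/6 - 6041*x**4/12 + O(x**5)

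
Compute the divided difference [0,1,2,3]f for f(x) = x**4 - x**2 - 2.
6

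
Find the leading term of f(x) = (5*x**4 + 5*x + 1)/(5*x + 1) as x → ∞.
x**3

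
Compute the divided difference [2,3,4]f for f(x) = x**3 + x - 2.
9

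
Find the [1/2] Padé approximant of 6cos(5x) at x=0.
6/(25*x**2/2 + 1)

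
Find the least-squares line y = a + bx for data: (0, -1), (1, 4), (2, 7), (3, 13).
a = -1, b = 9/2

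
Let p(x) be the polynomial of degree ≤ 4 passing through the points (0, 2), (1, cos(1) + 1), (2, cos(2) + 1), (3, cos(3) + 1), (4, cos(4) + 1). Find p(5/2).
15*cos(3)/32 + 45*cos(2)/64 - 5*cos(1)/32 - 5*cos(4)/128 + 131/128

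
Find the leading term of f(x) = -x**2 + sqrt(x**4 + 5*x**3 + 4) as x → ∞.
5*x/2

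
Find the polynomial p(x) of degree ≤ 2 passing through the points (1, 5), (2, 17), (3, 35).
3*x**2 + 3*x - 1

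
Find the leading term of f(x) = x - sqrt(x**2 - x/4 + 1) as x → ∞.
1/8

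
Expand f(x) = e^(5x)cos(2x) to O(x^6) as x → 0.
1 + 5*x + 21*x**2/2 + 65*x**3/6 + 41*x**4/24 - 295*x**5/24 + O(x**6)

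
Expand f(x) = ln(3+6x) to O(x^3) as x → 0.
log(3) + 2*x - 2*x**2 + O(x**3)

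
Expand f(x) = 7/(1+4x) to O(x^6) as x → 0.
7 - 28*x + 112*x**2 - 448*x**3 + 1792*x**4 - 7168*x**5 + O(x**6)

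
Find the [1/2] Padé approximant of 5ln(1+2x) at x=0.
10*x/(-x**2/3 + x + 1)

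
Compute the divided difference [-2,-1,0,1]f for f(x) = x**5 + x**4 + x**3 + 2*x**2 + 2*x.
4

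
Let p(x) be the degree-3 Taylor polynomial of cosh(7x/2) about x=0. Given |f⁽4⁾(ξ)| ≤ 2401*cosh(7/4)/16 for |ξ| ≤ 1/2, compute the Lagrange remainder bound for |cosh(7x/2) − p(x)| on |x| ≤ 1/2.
2401*cosh(7/4)/6144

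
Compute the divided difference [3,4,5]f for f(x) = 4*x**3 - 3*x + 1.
48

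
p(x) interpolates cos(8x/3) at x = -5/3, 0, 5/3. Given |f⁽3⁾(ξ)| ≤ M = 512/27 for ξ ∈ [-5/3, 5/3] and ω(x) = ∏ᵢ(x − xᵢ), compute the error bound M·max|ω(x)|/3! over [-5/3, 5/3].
64000*sqrt(3)/19683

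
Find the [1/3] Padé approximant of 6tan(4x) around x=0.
24*x/(1 - 16*x**2/3)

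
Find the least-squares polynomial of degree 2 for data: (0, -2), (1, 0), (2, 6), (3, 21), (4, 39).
-68/35 + (-99/70)x + (41/14)x²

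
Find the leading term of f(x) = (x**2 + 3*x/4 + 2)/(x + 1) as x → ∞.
x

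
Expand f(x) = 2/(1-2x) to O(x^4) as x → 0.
2 + 4*x + 8*x**2 + 16*x**3 + O(x**4)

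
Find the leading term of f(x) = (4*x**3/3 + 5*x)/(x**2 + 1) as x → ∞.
4*x/3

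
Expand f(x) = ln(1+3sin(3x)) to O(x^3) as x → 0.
9*x - 81*x**2/2 + O(x**3)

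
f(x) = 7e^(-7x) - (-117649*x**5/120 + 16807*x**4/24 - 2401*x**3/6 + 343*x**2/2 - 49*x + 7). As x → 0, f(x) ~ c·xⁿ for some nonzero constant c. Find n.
6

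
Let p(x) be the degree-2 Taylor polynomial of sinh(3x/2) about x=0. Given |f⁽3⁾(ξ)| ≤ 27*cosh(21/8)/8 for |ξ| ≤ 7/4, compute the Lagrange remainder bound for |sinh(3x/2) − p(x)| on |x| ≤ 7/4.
3087*cosh(21/8)/1024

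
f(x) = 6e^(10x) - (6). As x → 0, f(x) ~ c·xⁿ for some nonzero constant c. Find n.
1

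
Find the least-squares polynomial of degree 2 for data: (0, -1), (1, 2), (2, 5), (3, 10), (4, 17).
-27/35 + (54/35)x + (5/7)x²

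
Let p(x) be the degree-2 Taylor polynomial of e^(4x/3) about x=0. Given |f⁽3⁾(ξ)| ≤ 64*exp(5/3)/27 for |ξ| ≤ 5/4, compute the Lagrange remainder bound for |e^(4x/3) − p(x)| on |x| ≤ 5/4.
125*exp(5/3)/162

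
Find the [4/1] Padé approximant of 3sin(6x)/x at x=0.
972*x**4/5 - 108*x**2 + 18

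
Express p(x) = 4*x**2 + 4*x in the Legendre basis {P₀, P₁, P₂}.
(4/3)P₀ + (4)P₁ + (8/3)P₂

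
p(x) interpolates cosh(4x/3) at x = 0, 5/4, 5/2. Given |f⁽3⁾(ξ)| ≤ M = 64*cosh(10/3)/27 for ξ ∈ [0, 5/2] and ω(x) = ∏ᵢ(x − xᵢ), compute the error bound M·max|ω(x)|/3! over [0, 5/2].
125*sqrt(3)*cosh(10/3)/729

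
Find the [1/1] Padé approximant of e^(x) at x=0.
(x/2 + 1)/(1 - x/2)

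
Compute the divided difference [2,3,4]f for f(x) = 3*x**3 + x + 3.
27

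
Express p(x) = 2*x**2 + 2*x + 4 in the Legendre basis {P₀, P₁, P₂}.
(14/3)P₀ + (2)P₁ + (4/3)P₂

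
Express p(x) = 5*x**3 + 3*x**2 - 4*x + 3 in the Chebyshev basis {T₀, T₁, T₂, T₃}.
(9/2)T₀ + (-1/4)T₁ + (3/2)T₂ + (5/4)T₃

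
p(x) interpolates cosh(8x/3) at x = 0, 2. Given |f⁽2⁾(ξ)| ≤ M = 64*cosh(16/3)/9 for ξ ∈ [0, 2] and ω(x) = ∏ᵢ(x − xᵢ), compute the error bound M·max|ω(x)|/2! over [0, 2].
32*cosh(16/3)/9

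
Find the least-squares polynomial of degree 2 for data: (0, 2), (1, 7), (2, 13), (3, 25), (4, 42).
87/35 + (43/35)x + (15/7)x²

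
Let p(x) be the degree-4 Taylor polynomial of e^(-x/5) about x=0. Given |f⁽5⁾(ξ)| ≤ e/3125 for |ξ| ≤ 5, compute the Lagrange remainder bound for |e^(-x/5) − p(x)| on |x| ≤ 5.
e/120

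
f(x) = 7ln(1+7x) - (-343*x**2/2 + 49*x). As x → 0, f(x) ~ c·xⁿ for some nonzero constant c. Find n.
3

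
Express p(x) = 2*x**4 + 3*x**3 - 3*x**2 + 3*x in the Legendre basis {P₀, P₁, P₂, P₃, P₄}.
(-3/5)P₀ + (24/5)P₁ + (-6/7)P₂ + (6/5)P₃ + (16/35)P₄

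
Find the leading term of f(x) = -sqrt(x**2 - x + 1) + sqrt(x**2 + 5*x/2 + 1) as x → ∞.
7/4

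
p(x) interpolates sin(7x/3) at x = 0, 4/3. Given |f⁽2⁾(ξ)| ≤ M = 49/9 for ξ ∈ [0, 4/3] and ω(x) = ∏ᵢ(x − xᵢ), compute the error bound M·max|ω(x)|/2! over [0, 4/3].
98/81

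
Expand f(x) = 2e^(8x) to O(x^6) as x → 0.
2 + 16*x + 64*x**2 + 512*x**3/3 + 1024*x**4/3 + 8192*x**5/15 + O(x**6)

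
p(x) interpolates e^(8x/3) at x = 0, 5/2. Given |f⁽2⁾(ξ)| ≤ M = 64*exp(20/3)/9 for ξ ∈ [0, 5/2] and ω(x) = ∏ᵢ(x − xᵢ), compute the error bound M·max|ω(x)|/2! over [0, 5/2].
50*exp(20/3)/9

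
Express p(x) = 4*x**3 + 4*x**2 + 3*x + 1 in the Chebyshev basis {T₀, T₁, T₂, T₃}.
(3)T₀ + (6)T₁ + (2)T₂ + T₃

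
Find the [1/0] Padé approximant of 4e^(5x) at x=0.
20*x + 4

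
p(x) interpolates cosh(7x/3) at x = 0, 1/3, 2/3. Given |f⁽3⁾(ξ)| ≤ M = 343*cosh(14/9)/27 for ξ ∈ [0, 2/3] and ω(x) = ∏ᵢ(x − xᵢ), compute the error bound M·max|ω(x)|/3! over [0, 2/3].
343*sqrt(3)*cosh(14/9)/19683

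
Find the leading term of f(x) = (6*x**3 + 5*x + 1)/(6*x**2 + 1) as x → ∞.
x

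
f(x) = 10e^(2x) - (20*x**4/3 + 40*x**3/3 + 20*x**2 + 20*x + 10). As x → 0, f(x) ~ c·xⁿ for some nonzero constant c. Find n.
5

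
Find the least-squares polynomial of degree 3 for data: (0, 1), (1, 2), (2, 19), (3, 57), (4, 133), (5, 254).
53/63 + (-250/189)x + (83/63)x² + (49/27)x³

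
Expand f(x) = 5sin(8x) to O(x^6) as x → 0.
40*x - 1280*x**3/3 + 4096*x**5/3 + O(x**6)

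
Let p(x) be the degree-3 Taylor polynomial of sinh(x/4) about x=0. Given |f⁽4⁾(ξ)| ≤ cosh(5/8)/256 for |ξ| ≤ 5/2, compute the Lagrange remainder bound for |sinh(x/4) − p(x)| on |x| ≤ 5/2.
625*cosh(5/8)/98304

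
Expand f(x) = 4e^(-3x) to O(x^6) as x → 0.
4 - 12*x + 18*x**2 - 18*x**3 + 27*x**4/2 - 81*x**5/10 + O(x**6)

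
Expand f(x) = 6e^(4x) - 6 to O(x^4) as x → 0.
24*x + 48*x**2 + 64*x**3 + O(x**4)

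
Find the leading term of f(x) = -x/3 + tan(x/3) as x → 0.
x**3/81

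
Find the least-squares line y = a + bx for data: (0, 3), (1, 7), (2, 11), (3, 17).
a = 13/5, b = 23/5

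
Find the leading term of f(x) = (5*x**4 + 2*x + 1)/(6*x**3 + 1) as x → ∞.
5*x/6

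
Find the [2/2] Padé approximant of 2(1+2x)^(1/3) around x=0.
(56*x**2/27 + 14*x/3 + 2)/(10*x**2/27 + 5*x/3 + 1)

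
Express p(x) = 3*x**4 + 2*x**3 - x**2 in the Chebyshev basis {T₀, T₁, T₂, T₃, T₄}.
(5/8)T₀ + (3/2)T₁ + T₂ + (1/2)T₃ + (3/8)T₄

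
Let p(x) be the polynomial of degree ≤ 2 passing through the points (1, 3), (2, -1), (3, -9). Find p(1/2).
7/2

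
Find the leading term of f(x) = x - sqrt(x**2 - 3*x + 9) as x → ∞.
3/2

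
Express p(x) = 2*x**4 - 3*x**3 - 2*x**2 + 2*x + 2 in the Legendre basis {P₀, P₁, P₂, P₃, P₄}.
(26/15)P₀ + (1/5)P₁ + (-4/21)P₂ + (-6/5)P₃ + (16/35)P₄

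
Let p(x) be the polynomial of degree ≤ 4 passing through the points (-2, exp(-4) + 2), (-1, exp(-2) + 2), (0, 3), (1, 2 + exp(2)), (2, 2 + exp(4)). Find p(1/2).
(-20*exp(2) + 3 + (-5*exp(4) + 346 + 60*exp(2))*exp(4))*exp(-4)/128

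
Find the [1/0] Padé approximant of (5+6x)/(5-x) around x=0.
7*x/5 + 1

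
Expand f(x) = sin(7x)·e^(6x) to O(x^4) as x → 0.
7*x + 42*x**2 + 413*x**3/6 + O(x**4)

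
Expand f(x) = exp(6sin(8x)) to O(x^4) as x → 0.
1 + 48*x + 1152*x**2 + 17920*x**3 + O(x**4)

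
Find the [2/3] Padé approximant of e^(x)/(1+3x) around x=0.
(157*x**2/1820 + 46*x/91 + 1)/(661*x**3/2730 - 2553*x**2/1820 + 228*x/91 + 1)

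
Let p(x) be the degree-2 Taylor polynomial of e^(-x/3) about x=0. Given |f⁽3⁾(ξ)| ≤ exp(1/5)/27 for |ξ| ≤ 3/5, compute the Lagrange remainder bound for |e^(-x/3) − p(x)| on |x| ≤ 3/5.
exp(1/5)/750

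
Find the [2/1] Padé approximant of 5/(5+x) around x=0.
1/(x/5 + 1)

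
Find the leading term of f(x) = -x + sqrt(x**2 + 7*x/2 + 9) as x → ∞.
7/4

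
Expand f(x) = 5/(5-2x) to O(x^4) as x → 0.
1 + 2*x/5 + 4*x**2/25 + 8*x**3/125 + O(x**4)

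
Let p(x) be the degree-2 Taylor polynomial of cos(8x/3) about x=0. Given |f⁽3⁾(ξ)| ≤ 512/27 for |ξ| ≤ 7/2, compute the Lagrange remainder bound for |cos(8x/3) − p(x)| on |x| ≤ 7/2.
10976/81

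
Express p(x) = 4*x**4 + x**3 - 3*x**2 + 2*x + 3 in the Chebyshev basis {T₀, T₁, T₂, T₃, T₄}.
(3)T₀ + (11/4)T₁ + (1/2)T₂ + (1/4)T₃ + (1/2)T₄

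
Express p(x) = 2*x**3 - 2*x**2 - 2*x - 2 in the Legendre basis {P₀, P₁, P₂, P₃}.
(-8/3)P₀ + (-4/5)P₁ + (-4/3)P₂ + (4/5)P₃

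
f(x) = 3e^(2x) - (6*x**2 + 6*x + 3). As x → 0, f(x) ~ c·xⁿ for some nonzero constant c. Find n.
3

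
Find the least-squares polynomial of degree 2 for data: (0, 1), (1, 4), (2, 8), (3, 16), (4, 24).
1 + (9/5)x + x²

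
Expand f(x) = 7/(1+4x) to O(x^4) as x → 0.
7 - 28*x + 112*x**2 - 448*x**3 + O(x**4)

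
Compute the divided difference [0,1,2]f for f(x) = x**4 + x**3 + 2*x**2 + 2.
12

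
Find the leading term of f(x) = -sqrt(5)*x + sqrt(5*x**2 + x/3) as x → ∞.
sqrt(5)/30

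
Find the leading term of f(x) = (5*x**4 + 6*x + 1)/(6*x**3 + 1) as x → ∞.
5*x/6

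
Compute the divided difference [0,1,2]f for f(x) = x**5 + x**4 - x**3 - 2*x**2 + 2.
17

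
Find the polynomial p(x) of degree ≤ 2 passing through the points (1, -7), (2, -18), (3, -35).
-3*x**2 - 2*x - 2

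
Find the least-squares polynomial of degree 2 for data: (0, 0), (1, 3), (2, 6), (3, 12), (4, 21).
12/35 + (57/70)x + (15/14)x²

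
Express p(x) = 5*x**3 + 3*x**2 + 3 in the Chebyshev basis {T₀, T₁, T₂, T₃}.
(9/2)T₀ + (15/4)T₁ + (3/2)T₂ + (5/4)T₃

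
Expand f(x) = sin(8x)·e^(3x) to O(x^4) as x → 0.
8*x + 24*x**2 - 148*x**3/3 + O(x**4)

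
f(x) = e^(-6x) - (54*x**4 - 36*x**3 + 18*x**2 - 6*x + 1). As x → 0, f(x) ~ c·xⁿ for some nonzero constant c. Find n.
5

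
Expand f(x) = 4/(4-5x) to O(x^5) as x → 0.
1 + 5*x/4 + 25*x**2/16 + 125*x**3/64 + 625*x**4/256 + O(x**5)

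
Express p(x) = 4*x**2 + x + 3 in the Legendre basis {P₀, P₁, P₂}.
(13/3)P₀ + P₁ + (8/3)P₂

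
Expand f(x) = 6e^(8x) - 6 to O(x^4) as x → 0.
48*x + 192*x**2 + 512*x**3 + O(x**4)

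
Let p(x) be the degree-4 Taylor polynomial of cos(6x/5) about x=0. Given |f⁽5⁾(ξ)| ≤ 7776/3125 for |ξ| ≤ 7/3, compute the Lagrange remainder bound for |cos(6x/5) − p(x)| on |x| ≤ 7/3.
67228/46875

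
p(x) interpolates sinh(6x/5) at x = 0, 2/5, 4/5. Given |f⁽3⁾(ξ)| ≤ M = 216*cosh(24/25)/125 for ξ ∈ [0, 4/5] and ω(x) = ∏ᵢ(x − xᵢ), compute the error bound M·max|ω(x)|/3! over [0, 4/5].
64*sqrt(3)*cosh(24/25)/15625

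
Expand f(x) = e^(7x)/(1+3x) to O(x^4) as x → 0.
1 + 4*x + 25*x**2/2 + 59*x**3/3 + O(x**4)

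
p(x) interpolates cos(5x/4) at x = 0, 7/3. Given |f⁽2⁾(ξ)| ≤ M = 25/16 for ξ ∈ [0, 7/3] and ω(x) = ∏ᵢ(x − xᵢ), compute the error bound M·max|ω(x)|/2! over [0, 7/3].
1225/1152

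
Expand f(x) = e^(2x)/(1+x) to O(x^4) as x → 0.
1 + x + x**2 + x**3/3 + O(x**4)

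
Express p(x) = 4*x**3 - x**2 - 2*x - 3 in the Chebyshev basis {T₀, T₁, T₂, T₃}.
(-7/2)T₀ + T₁ + (-1/2)T₂ + T₃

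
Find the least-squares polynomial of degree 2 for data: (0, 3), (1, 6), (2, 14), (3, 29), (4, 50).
22/7 + (-41/70)x + (43/14)x²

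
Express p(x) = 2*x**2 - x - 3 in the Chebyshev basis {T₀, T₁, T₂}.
(-2)T₀ - T₁ + T₂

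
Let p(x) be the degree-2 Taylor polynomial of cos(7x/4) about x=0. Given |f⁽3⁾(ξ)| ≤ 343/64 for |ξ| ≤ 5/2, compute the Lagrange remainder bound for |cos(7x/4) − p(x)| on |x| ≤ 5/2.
42875/3072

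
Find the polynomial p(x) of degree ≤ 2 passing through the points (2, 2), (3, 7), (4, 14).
x**2 - 2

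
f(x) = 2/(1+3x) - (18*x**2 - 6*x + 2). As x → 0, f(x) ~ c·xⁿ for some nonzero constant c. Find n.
3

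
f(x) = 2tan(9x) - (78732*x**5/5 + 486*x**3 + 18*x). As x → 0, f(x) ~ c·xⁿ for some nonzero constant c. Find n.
7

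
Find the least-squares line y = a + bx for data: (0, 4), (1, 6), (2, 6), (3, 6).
a = 23/5, b = 3/5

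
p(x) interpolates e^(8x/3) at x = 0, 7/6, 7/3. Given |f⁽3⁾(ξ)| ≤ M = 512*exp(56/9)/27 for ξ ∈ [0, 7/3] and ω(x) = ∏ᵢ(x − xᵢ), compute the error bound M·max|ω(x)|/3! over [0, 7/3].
21952*sqrt(3)*exp(56/9)/19683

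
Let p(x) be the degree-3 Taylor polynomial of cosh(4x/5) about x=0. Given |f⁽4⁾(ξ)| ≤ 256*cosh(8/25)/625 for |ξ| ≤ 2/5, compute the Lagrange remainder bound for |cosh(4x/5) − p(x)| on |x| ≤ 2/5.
512*cosh(8/25)/1171875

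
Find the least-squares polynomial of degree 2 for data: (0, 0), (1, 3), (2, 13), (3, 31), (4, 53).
-8/35 + (9/35)x + (23/7)x²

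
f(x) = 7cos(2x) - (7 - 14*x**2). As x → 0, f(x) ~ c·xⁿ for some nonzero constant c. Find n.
4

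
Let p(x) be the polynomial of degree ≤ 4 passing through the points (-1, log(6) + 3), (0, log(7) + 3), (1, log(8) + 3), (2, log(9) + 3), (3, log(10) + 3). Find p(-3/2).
log(2048*2**(19/32)*3**(83/128)*5**(35/128)*7**(23/32)/7203) + 3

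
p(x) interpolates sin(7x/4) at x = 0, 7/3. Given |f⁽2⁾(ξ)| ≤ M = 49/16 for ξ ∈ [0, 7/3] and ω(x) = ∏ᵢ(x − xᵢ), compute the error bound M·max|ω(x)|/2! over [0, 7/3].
2401/1152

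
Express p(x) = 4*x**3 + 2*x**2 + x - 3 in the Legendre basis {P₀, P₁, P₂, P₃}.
(-7/3)P₀ + (17/5)P₁ + (4/3)P₂ + (8/5)P₃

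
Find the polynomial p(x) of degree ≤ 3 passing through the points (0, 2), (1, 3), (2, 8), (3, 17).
2*x**2 - x + 2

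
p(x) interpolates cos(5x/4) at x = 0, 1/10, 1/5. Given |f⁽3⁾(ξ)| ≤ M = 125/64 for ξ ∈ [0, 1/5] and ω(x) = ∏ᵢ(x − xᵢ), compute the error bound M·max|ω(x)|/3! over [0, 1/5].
sqrt(3)/13824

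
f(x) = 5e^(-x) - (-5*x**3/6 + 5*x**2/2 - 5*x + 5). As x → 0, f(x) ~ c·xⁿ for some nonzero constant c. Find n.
4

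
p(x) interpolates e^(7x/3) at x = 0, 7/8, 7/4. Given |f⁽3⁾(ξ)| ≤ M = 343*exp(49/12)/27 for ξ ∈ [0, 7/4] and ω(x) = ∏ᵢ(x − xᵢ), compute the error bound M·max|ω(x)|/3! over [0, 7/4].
117649*sqrt(3)*exp(49/12)/373248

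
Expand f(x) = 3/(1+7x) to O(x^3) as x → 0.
3 - 21*x + 147*x**2 + O(x**3)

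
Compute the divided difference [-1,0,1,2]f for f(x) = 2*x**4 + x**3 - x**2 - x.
5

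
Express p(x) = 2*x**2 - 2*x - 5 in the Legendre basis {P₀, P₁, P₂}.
(-13/3)P₀ + (-2)P₁ + (4/3)P₂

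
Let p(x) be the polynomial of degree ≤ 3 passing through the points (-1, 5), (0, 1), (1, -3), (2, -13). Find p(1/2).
-5/8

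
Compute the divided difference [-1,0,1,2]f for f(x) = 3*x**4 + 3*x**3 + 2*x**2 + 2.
9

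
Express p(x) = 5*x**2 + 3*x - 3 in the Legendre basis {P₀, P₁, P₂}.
(-4/3)P₀ + (3)P₁ + (10/3)P₂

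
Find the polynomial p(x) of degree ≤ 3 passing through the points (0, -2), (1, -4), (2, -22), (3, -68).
-2*x**3 - 2*x**2 + 2*x - 2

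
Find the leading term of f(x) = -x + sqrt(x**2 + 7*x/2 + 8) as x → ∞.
7/4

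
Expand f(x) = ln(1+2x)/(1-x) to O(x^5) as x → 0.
2*x + 8*x**3/3 - 4*x**4/3 + O(x**5)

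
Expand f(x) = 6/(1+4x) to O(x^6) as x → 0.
6 - 24*x + 96*x**2 - 384*x**3 + 1536*x**4 - 6144*x**5 + O(x**6)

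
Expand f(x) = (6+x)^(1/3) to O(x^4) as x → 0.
6**(1/3) + 6**(1/3)*x/18 - 6**(1/3)*x**2/324 + 5*6**(1/3)*x**3/17496 + O(x**4)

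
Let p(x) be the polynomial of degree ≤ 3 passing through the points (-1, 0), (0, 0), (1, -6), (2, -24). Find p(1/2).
-15/8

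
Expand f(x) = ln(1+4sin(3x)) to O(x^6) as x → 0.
12*x - 72*x**2 + 558*x**3 - 4968*x**4 + 94365*x**5/2 + O(x**6)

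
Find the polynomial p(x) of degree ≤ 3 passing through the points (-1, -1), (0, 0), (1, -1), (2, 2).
x**3 - x**2 - x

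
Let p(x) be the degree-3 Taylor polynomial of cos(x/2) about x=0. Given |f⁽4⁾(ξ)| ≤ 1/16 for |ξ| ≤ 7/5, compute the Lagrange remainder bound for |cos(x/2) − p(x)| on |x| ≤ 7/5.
2401/240000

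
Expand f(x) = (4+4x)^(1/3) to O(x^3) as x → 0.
2**(2/3) + 2**(2/3)*x/3 - 2**(2/3)*x**2/9 + O(x**3)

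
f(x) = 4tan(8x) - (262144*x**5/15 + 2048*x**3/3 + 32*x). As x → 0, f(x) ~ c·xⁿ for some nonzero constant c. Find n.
7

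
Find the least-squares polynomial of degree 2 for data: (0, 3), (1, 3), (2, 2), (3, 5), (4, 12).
25/7 + (-22/7)x + (9/7)x²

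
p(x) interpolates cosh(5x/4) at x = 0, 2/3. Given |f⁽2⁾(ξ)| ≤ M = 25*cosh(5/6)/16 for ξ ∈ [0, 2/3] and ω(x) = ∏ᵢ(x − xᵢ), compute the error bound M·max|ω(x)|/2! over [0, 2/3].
25*cosh(5/6)/288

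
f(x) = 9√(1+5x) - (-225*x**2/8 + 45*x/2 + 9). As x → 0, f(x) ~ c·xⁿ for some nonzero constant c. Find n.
3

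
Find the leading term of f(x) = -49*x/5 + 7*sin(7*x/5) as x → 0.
-2401*x**3/750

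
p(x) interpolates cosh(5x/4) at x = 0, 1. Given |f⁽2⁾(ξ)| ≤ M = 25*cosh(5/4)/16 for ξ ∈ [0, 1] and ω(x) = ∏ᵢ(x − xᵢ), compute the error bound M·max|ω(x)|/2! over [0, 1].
25*cosh(5/4)/128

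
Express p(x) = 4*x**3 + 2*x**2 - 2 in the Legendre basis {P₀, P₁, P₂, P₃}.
(-4/3)P₀ + (12/5)P₁ + (4/3)P₂ + (8/5)P₃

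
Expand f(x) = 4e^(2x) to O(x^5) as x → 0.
4 + 8*x + 8*x**2 + 16*x**3/3 + 8*x**4/3 + O(x**5)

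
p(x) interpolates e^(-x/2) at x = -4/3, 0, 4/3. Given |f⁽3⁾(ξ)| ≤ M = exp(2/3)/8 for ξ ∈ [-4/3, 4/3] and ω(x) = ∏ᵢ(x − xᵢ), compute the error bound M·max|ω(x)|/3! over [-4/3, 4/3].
8*sqrt(3)*exp(2/3)/729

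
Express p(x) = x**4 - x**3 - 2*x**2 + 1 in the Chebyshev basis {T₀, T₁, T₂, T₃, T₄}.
(3/8)T₀ + (-3/4)T₁ + (-1/2)T₂ + (-1/4)T₃ + (1/8)T₄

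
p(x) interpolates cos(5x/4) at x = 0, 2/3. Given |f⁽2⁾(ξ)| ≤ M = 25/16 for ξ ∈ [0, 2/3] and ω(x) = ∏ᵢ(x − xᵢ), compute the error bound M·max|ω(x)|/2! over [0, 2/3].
25/288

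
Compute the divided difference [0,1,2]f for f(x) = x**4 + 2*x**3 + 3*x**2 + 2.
16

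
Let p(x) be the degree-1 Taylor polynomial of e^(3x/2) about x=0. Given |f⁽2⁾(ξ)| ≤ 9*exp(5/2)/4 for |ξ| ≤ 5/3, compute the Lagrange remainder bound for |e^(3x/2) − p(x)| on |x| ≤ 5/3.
25*exp(5/2)/8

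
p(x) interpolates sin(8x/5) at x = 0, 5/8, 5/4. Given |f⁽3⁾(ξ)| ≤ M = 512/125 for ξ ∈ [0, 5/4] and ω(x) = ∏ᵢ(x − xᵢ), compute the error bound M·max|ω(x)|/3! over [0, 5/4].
sqrt(3)/27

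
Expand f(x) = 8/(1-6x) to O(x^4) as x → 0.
8 + 48*x + 288*x**2 + 1728*x**3 + O(x**4)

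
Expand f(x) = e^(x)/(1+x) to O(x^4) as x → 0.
1 + x**2/2 - x**3/3 + O(x**4)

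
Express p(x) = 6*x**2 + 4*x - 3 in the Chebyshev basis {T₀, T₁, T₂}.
(4)T₁ + (3)T₂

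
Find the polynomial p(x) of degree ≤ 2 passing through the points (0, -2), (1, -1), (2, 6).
3*x**2 - 2*x - 2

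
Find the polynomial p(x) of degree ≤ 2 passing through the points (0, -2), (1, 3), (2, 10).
x**2 + 4*x - 2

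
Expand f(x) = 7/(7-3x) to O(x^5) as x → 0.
1 + 3*x/7 + 9*x**2/49 + 27*x**3/343 + 81*x**4/2401 + O(x**5)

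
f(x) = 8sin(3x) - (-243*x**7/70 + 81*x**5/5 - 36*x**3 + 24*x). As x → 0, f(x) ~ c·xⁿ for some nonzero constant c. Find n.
9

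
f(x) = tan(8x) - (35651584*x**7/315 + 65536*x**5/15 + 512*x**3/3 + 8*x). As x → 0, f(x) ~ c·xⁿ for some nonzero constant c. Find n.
9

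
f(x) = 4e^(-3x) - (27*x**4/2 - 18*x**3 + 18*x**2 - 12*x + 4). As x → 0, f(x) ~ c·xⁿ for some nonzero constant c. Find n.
5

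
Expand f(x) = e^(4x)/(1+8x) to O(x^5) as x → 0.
1 - 4*x + 40*x**2 - 928*x**3/3 + 7456*x**4/3 + O(x**5)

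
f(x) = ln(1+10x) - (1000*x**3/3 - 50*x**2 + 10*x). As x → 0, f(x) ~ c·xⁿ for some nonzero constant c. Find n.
4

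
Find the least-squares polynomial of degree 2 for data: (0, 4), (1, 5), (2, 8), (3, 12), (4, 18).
139/35 + (5/14)x + (11/14)x²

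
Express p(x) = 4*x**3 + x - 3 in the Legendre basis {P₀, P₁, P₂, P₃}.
(-3)P₀ + (17/5)P₁ + (8/5)P₃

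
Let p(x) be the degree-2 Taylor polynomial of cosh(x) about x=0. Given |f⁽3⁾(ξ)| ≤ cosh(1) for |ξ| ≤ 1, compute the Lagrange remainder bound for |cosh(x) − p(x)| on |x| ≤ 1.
cosh(1)/6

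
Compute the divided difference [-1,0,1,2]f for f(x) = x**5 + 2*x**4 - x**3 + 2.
8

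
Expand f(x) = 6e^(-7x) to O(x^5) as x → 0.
6 - 42*x + 147*x**2 - 343*x**3 + 2401*x**4/4 + O(x**5)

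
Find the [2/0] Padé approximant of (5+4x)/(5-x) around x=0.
x**2/5 + x + 1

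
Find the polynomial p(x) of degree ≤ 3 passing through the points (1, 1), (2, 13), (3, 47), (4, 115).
2*x**3 - x**2 + x - 1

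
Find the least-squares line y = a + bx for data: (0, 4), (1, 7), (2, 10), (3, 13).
a = 4, b = 3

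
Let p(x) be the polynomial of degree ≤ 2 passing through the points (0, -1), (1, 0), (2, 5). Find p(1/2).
-1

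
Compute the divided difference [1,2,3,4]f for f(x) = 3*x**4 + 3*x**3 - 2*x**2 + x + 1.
33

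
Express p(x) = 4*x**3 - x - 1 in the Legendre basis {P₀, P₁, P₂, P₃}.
-P₀ + (7/5)P₁ + (8/5)P₃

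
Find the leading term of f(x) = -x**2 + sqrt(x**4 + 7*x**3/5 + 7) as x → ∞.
7*x/10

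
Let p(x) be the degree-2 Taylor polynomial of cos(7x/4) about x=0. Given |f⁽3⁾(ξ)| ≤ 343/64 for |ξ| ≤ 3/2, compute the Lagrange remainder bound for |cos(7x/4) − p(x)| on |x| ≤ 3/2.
3087/1024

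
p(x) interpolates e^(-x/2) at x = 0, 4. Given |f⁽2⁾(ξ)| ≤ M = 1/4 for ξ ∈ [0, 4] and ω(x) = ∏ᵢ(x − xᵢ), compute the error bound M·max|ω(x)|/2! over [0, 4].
1/2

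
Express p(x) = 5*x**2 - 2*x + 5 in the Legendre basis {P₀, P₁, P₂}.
(20/3)P₀ + (-2)P₁ + (10/3)P₂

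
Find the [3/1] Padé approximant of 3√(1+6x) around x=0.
(-81*x**3/8 + 81*x**2/4 + 81*x/4 + 3)/(15*x/4 + 1)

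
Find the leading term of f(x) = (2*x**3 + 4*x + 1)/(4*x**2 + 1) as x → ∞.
x/2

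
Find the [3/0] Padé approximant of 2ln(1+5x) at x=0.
5*x*(50*x**2 - 15*x + 6)/3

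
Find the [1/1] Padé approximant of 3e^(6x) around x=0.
(9*x + 3)/(1 - 3*x)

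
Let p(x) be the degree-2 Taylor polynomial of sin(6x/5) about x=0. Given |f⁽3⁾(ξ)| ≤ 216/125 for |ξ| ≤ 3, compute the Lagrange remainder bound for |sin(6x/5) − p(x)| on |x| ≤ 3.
972/125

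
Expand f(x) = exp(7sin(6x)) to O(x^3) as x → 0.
1 + 42*x + 882*x**2 + O(x**3)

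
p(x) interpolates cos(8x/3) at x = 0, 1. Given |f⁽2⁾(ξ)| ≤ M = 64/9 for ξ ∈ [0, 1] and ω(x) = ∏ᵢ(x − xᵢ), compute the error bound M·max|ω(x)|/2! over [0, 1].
8/9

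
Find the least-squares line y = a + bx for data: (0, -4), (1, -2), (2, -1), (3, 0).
a = -37/10, b = 13/10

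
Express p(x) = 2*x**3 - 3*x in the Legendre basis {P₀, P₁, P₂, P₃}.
(-9/5)P₁ + (4/5)P₃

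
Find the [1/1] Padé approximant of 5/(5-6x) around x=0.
1/(1 - 6*x/5)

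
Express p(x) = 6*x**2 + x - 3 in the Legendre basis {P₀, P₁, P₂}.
-P₀ + P₁ + (4)P₂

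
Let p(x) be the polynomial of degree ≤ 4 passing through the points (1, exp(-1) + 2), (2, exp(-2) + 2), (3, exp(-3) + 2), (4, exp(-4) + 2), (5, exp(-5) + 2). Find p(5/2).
(-5*exp(4) - 20*e + 3 + 90*exp(2) + 60*exp(3) + 256*exp(5))*exp(-5)/128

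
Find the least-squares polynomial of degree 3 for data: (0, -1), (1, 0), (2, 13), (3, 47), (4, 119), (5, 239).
-23/21 + (71/126)x + (-101/84)x² + (77/36)x³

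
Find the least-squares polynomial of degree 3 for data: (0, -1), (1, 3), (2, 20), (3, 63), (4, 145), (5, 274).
-53/63 + (34/189)x + (325/252)x² + (209/108)x³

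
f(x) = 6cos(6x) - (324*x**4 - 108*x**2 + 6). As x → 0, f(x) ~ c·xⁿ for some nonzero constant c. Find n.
6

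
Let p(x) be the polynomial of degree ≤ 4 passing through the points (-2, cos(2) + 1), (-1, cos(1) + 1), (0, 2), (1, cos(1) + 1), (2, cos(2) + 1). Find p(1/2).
-cos(2)/64 + 5*cos(1)/16 + 109/64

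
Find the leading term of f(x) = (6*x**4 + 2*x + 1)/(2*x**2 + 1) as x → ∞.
3*x**2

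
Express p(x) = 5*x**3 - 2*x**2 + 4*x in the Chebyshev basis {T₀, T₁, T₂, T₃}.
-T₀ + (31/4)T₁ - T₂ + (5/4)T₃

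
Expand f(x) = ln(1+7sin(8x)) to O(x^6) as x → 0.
56*x - 1568*x**2 + 173824*x**3/3 - 7275520*x**4/3 + 324825088*x**5/3 + O(x**6)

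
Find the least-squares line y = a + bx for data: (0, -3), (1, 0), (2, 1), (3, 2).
a = -12/5, b = 8/5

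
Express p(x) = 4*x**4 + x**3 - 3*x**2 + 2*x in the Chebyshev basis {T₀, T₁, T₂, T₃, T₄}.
(11/4)T₁ + (1/2)T₂ + (1/4)T₃ + (1/2)T₄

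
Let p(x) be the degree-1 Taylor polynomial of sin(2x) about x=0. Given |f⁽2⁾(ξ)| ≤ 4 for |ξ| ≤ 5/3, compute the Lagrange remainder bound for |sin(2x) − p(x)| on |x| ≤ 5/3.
50/9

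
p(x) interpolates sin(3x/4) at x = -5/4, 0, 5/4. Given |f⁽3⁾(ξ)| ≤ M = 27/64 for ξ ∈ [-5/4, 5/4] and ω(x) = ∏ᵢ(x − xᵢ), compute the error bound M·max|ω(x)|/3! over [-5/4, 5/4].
125*sqrt(3)/4096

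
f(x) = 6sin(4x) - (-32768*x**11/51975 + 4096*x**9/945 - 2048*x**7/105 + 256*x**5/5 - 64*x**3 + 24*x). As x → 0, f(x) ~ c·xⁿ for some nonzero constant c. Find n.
13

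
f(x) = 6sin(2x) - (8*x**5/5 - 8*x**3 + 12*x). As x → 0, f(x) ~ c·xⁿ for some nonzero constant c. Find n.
7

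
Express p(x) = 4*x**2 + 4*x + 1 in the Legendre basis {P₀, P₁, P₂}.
(7/3)P₀ + (4)P₁ + (8/3)P₂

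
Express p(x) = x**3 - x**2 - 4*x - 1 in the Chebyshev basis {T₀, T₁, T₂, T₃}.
(-3/2)T₀ + (-13/4)T₁ + (-1/2)T₂ + (1/4)T₃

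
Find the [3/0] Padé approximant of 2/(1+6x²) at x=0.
2 - 12*x**2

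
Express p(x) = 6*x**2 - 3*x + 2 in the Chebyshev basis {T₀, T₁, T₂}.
(5)T₀ + (-3)T₁ + (3)T₂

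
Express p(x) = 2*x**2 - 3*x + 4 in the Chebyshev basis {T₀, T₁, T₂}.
(5)T₀ + (-3)T₁ + T₂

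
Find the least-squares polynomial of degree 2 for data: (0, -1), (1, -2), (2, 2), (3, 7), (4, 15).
-9/7 + (-93/70)x + (19/14)x²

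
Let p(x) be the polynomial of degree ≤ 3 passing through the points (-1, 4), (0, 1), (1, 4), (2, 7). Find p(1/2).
17/8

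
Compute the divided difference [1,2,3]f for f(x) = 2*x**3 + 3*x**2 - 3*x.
15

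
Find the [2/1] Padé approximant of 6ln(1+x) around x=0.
x*(x + 6)/(2*x/3 + 1)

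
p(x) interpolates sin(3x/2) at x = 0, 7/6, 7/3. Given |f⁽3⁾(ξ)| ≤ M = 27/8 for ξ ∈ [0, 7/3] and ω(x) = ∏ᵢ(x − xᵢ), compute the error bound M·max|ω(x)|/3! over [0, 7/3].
343*sqrt(3)/1728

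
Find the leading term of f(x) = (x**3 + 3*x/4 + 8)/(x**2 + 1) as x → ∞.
x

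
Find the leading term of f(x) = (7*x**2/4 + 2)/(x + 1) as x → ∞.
7*x/4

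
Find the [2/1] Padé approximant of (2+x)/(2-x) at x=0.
(x/2 + 1)/(1 - x/2)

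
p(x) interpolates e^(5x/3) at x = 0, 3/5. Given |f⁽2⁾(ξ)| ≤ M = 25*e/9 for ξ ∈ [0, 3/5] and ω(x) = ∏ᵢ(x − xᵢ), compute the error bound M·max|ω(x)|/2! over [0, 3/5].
e/8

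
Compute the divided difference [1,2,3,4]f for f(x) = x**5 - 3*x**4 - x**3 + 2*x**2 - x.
34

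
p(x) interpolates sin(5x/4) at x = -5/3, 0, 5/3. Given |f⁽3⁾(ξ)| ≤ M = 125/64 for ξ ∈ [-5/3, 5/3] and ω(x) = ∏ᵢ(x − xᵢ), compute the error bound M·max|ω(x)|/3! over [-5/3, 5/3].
15625*sqrt(3)/46656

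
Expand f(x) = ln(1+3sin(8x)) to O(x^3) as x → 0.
24*x - 288*x**2 + O(x**3)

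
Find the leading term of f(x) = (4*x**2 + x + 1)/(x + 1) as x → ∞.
4*x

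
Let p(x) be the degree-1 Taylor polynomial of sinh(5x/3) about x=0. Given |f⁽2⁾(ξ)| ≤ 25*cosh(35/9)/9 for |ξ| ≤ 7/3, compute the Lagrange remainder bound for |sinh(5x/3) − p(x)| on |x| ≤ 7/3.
1225*cosh(35/9)/162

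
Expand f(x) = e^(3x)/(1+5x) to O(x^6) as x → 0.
1 - 2*x + 29*x**2/2 - 68*x**3 + 2747*x**4/8 - 34297*x**5/20 + O(x**6)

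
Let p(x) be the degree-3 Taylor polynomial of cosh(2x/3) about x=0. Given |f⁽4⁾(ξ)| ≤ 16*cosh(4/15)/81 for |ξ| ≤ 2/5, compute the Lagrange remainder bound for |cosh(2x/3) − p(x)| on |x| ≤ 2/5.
32*cosh(4/15)/151875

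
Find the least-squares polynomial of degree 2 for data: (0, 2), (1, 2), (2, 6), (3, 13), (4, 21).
12/7 + (-37/70)x + (19/14)x²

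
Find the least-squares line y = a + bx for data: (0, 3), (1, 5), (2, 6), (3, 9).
a = 29/10, b = 19/10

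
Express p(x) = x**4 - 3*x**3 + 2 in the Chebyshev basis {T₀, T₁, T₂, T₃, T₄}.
(19/8)T₀ + (-9/4)T₁ + (1/2)T₂ + (-3/4)T₃ + (1/8)T₄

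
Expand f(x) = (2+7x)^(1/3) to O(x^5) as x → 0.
2**(1/3) + 7*2**(1/3)*x/6 - 49*2**(1/3)*x**2/36 + 1715*2**(1/3)*x**3/648 - 12005*2**(1/3)*x**4/1944 + O(x**5)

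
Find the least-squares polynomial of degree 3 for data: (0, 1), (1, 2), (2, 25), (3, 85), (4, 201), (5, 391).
55/63 + (-1093/378)x + (379/252)x² + (317/108)x³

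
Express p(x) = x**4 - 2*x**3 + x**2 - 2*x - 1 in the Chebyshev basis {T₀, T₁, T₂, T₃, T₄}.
(-1/8)T₀ + (-7/2)T₁ + T₂ + (-1/2)T₃ + (1/8)T₄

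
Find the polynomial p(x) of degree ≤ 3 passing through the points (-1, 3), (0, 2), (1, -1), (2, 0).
x**3 - x**2 - 3*x + 2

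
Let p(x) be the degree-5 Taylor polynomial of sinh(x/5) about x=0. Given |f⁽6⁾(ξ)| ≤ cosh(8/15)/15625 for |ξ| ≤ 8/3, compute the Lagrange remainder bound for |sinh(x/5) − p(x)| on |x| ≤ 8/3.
16384*cosh(8/15)/512578125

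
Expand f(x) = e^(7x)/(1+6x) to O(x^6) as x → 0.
1 + x + 37*x**2/2 - 323*x**3/6 + 10153*x**4/24 - 287783*x**5/120 + O(x**6)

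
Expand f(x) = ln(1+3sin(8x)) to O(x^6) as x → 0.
24*x - 288*x**2 + 4352*x**3 - 76800*x**4 + 1445888*x**5 + O(x**6)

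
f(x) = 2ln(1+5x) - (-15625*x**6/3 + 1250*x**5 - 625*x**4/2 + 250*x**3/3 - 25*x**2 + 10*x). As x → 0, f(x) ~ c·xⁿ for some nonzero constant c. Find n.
7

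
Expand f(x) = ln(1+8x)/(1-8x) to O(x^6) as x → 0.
8*x + 32*x**2 + 1280*x**3/3 + 7168*x**4/3 + 385024*x**5/15 + O(x**6)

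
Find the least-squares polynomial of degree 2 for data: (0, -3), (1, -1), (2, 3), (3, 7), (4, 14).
-104/35 + (47/35)x + (5/7)x²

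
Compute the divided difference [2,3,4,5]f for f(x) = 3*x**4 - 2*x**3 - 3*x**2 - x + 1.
40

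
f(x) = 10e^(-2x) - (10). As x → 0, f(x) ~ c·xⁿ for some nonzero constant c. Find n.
1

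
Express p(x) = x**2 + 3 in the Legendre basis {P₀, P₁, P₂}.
(10/3)P₀ + (2/3)P₂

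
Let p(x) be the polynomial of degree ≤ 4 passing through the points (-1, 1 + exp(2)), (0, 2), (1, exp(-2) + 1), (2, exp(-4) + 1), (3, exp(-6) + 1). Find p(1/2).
(-20*exp(2) + 3 + 90*exp(4) + (188 - 5*exp(2))*exp(6))*exp(-6)/128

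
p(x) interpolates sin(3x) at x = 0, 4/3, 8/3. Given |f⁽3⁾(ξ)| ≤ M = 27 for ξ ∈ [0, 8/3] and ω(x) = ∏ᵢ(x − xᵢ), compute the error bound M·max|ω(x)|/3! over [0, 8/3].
64*sqrt(3)/27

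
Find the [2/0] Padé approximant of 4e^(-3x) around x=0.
18*x**2 - 12*x + 4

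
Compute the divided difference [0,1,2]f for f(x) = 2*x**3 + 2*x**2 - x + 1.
8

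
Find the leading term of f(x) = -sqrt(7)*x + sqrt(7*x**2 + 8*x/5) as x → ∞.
4*sqrt(7)/35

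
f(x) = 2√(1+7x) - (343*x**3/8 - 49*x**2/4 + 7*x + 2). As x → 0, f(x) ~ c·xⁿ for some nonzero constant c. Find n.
4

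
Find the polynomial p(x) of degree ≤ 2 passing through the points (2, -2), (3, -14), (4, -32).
-3*x**2 + 3*x + 4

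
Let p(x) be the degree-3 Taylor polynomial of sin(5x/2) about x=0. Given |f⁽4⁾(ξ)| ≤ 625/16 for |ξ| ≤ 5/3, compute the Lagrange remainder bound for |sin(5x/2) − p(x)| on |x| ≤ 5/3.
390625/31104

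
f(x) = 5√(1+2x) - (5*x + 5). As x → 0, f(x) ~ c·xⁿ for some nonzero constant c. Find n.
2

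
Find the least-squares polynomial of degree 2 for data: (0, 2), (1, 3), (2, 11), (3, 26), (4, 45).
61/35 + (-97/70)x + (43/14)x²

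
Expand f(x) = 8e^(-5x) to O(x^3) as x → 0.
8 - 40*x + 100*x**2 + O(x**3)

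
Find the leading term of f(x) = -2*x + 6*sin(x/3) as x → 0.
-x**3/27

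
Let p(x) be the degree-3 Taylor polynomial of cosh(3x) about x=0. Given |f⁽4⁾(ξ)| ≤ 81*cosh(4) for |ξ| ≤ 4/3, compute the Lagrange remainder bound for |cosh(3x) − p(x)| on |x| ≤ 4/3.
32*cosh(4)/3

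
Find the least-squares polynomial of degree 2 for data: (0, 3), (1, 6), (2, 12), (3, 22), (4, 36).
109/35 + (27/35)x + (13/7)x²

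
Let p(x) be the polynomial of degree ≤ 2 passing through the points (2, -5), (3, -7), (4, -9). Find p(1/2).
-2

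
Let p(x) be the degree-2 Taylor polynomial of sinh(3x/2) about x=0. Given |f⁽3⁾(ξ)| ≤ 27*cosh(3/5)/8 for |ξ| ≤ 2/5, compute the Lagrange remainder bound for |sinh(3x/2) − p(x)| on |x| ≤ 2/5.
9*cosh(3/5)/250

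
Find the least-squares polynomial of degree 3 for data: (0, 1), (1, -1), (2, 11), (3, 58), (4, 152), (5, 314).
15/14 + (-379/84)x + (-3/4)x² + (17/6)x³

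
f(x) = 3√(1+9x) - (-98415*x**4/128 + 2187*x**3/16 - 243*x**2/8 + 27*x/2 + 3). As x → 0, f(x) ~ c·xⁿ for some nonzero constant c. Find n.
5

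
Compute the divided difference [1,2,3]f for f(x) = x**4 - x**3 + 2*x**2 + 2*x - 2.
21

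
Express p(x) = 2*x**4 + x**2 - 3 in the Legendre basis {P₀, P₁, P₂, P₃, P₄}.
(-34/15)P₀ + (38/21)P₂ + (16/35)P₄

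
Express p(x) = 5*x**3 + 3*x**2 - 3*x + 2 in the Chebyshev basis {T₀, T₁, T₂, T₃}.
(7/2)T₀ + (3/4)T₁ + (3/2)T₂ + (5/4)T₃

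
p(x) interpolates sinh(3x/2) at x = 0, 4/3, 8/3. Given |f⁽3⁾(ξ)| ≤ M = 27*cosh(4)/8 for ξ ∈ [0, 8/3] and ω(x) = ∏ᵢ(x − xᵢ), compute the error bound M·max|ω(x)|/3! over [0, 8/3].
8*sqrt(3)*cosh(4)/27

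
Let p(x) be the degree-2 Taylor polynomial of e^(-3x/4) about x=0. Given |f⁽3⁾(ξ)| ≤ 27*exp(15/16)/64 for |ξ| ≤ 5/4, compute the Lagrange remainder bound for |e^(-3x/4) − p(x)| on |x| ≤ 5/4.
1125*exp(15/16)/8192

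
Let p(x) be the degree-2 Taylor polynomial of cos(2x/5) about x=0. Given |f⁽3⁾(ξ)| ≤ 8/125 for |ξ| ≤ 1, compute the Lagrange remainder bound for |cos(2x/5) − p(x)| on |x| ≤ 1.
4/375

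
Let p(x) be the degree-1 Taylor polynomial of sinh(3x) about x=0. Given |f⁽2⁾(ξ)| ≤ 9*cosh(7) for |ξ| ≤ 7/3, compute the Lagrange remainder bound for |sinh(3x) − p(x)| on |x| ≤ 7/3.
49*cosh(7)/2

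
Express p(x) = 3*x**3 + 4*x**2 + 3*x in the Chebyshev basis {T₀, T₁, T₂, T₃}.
(2)T₀ + (21/4)T₁ + (2)T₂ + (3/4)T₃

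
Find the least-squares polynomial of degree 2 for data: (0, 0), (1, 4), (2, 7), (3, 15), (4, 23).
9/35 + (139/70)x + (13/14)x²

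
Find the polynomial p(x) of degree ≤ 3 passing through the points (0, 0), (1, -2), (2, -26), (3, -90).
-3*x**3 - 2*x**2 + 3*x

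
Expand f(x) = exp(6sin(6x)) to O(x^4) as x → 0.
1 + 36*x + 648*x**2 + 7560*x**3 + O(x**4)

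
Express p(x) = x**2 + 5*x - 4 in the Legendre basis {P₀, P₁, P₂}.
(-11/3)P₀ + (5)P₁ + (2/3)P₂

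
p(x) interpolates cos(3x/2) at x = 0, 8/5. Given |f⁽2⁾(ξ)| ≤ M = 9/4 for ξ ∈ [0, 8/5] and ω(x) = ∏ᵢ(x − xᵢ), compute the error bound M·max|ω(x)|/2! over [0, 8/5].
18/25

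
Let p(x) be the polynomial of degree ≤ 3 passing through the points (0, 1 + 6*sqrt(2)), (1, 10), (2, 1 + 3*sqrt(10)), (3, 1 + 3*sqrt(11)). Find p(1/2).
-15*sqrt(10)/16 + 3*sqrt(11)/16 + 15*sqrt(2)/8 + 151/16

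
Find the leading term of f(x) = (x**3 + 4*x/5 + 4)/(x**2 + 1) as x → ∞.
x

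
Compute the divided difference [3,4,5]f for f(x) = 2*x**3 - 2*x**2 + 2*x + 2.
22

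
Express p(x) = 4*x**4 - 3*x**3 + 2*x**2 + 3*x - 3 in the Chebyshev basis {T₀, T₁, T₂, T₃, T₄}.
(-1/2)T₀ + (3/4)T₁ + (3)T₂ + (-3/4)T₃ + (1/2)T₄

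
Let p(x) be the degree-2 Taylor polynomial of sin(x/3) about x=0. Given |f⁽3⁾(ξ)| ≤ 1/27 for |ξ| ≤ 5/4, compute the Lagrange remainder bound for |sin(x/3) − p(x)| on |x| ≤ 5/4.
125/10368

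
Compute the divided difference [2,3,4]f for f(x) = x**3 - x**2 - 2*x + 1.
8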